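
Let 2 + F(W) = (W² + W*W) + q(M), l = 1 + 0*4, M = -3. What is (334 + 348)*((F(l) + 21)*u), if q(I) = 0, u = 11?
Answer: 157542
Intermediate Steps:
l = 1 (l = 1 + 0 = 1)
F(W) = -2 + 2*W² (F(W) = -2 + ((W² + W*W) + 0) = -2 + ((W² + W²) + 0) = -2 + (2*W² + 0) = -2 + 2*W²)
(334 + 348)*((F(l) + 21)*u) = (334 + 348)*(((-2 + 2*1²) + 21)*11) = 682*(((-2 + 2*1) + 21)*11) = 682*(((-2 + 2) + 21)*11) = 682*((0 + 21)*11) = 682*(21*11) = 682*231 = 157542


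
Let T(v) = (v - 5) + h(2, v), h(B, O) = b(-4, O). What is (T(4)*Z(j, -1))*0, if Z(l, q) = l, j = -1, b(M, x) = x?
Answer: 0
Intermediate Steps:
h(B, O) = O
T(v) = -5 + 2*v (T(v) = (v - 5) + v = (-5 + v) + v = -5 + 2*v)
(T(4)*Z(j, -1))*0 = ((-5 + 2*4)*(-1))*0 = ((-5 + 8)*(-1))*0 = (3*(-1))*0 = -3*0 = 0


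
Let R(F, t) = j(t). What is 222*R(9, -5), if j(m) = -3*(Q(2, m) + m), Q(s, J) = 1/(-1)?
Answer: 3996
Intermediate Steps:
Q(s, J) = -1
j(m) = 3 - 3*m (j(m) = -3*(-1 + m) = 3 - 3*m)
R(F, t) = 3 - 3*t
222*R(9, -5) = 222*(3 - 3*(-5)) = 222*(3 + 15) = 222*18 = 3996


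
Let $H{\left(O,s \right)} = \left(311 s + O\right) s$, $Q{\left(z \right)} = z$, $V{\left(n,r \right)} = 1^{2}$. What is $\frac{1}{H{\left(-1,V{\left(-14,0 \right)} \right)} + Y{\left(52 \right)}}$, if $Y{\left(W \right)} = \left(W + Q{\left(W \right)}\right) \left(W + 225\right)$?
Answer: $\frac{1}{29118} \approx 3.4343 \cdot 10^{-5}$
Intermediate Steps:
$V{\left(n,r \right)} = 1$
$Y{\left(W \right)} = 2 W \left(225 + W\right)$ ($Y{\left(W \right)} = \left(W + W\right) \left(W + 225\right) = 2 W \left(225 + W\right)$)
$H{\left(O,s \right)} = s \left(O + 311 s\right)$ ($H{\left(O,s \right)} = \left(O + 311 s\right) s = s \left(O + 311 s\right)$)
$\frac{1}{H{\left(-1,V{\left(-14,0 \right)} \right)} + Y{\left(52 \right)}} = \frac{1}{1 \left(-1 + 311 \cdot 1\right) + 2 \cdot 52 \left(225 + 52\right)} = \frac{1}{1 \left(-1 + 311\right) + 2 \cdot 52 \cdot 277} = \frac{1}{1 \cdot 310 + 28808} = \frac{1}{310 + 28808} = \frac{1}{29118}$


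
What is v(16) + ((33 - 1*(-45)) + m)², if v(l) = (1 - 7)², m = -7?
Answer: 5077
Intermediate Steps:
v(l) = 36 (v(l) = (-6)² = 36)
v(16) + ((33 - 1*(-45)) + m)² = 36 + ((33 - 1*(-45)) - 7)² = 36 + ((33 + 45) - 7)² = 36 + (78 - 7)² = 36 + 71² = 36 + 5041 = 5077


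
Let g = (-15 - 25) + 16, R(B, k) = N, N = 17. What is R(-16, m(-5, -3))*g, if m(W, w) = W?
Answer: -408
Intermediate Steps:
R(B, k) = 17
g = -24 (g = -40 + 16 = -24)
R(-16, m(-5, -3))*g = 17*(-24) = -408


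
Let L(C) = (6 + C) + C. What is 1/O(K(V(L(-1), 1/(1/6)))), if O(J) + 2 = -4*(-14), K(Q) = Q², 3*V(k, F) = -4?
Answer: 1/54 ≈ 0.018519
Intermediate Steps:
L(C) = 6 + 2*C
V(k, F) = -4/3 (V(k, F) = (⅓)*(-4) = -4/3)
O(J) = 54 (O(J) = -2 - 4*(-14) = -2 + 56 = 54)
1/O(K(V(L(-1), 1/(1/6)))) = 1/54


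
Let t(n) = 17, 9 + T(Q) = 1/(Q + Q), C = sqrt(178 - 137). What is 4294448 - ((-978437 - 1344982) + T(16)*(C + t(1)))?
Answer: 211776623/32 + 287*sqrt(41)/32 ≈ 6.6181e+6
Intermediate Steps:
C = sqrt(41) ≈ 6.4031
T(Q) = -9 + 1/(2*Q) (T(Q) = -9 + 1/(Q + Q) = -9 + 1/(2*Q))
4294448 - ((-978437 - 1344982) + T(16)*(C + t(1))) = 4294448 - ((-978437 - 1344982) + (-9 + (1/2)/16)*(sqrt(41) + 17)) = 4294448 - (-2323419 + (-9 + (1/2)*(1/16))*(17 + sqrt(41))) = 4294448 - (-2323419 + (-9 + 1/32)*(17 + sqrt(41))) = 4294448 - (-2323419 - 287*(17 + sqrt(41))/32) = 4294448 - (-2323419 + (-4879/32 - 287*sqrt(41)/32)) = 4294448 - (-74354287/32 - 287*sqrt(41)/32) = 4294448 + (74354287/32 + 287*sqrt(41)/32) = 211776623/32 + 287*sqrt(41)/32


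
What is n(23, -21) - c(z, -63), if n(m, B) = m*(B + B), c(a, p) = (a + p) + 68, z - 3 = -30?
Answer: -944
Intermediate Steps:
z = -27 (z = 3 - 30 = -27)
c(a, p) = 68 + a + p
n(m, B) = 2*B*m (n(m, B) = m*(2*B) = 2*B*m)
n(23, -21) - c(z, -63) = 2*(-21)*23 - (68 - 27 - 63) = -966 - 1*(-22) = -966 + 22 = -944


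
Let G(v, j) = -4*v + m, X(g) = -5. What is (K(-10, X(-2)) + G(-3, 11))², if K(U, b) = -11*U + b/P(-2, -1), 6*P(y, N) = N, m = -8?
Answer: 20736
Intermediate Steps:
P(y, N) = N/6
G(v, j) = -8 - 4*v (G(v, j) = -4*v - 8 = -8 - 4*v)
K(U, b) = -11*U - 6*b (K(U, b) = -11*U + b/(((⅙)*(-1))) = -11*U + b/(-⅙) = -11*U + b*(-6) = -11*U - 6*b)
(K(-10, X(-2)) + G(-3, 11))² = ((-11*(-10) - 6*(-5)) + (-8 - 4*(-3)))² = ((110 + 30) + (-8 + 12))² = (140 + 4)² = 144² = 20736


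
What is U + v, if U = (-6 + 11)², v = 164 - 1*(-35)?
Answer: 224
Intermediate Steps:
v = 199 (v = 164 + 35 = 199)
U = 25 (U = 5² = 25)
U + v = 25 + 199 = 224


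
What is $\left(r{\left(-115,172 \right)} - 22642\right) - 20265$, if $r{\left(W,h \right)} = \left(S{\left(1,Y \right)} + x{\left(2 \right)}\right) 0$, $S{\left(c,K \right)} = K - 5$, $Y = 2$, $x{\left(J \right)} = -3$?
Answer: $-42907$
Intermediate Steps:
$S{\left(c,K \right)} = -5 + K$
$r{\left(W,h \right)} = 0$ ($r{\left(W,h \right)} = \left(\left(-5 + 2\right) - 3\right) 0 = \left(-3 - 3\right) 0 = \left(-6\right) 0 = 0$)
$\left(r{\left(-115,172 \right)} - 22642\right) - 20265 = \left(0 - 22642\right) - 20265 = -22642 - 20265 = -42907$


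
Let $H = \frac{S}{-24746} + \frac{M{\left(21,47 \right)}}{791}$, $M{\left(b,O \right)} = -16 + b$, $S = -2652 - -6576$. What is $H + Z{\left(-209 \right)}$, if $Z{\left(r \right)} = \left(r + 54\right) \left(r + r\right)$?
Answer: $\frac{634101025893}{9787043} \approx 64790.0$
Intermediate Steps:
$S = 3924$ ($S = -2652 + 6576 = 3924$)
$Z{\left(r \right)} = 2 r \left(54 + r\right)$ ($Z{\left(r \right)} = \left(54 + r\right) 2 r = 2 r \left(54 + r\right)$)
$H = - \frac{1490077}{9787043}$ ($H = \frac{3924}{-24746} + \frac{-16 + 21}{791} = 3924 \left(- \frac{1}{24746}\right) + 5 \cdot \frac{1}{791} = - \frac{1962}{12373} + \frac{5}{791} = - \frac{1490077}{9787043} \approx -0.15225$)
$H + Z{\left(-209 \right)} = - \frac{1490077}{9787043} + 2 \left(-209\right) \left(54 - 209\right) = - \frac{1490077}{9787043} + 2 \left(-209\right) \left(-155\right) = - \frac{1490077}{9787043} + 64790 = \frac{634101025893}{9787043}$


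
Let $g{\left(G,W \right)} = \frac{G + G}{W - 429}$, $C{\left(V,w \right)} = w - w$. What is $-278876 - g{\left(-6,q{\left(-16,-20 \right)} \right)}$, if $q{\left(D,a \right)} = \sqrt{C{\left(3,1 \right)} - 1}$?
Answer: $- \frac{25662450970}{92021} - \frac{6 i}{92021} \approx -2.7888 \cdot 10^{5} - 6.5202 \cdot 10^{-5} i$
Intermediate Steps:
$C{\left(V,w \right)} = 0$
$q{\left(D,a \right)} = i$ ($q{\left(D,a \right)} = \sqrt{0 - 1} = \sqrt{-1} = i$)
$g{\left(G,W \right)} = \frac{2 G}{-429 + W}$
$-278876 - g{\left(-6,q{\left(-16,-20 \right)} \right)} = -278876 - 2 \left(-6\right) \frac{1}{-429 + i} = -278876 - 2 \left(-6\right) \frac{-429 - i}{184042} = -278876 - \left(\frac{2574}{92021} + \frac{6 i}{92021}\right) = - \frac{25662450970}{92021} - \frac{6 i}{92021}$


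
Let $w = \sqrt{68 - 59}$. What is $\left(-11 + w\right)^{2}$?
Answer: $64$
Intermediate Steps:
$w = 3$ ($w = \sqrt{9} = 3$)
$\left(-11 + w\right)^{2} = \left(-11 + 3\right)^{2} = \left(-8\right)^{2} = 64$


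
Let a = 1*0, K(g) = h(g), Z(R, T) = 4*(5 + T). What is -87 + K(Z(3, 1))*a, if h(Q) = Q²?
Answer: -87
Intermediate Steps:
Z(R, T) = 20 + 4*T
K(g) = g²
a = 0
-87 + K(Z(3, 1))*a = -87 + (20 + 4*1)²*0 = -87 + (20 + 4)²*0 = -87 + 24²*0 = -87 + 576*0 = -87 + 0 = -87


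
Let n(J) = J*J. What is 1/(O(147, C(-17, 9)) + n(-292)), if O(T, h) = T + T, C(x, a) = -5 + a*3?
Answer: 1/85558 ≈ 1.1688e-5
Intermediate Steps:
C(x, a) = -5 + 3*a
n(J) = J²
O(T, h) = 2*T
1/(O(147, C(-17, 9)) + n(-292)) = 1/(2*147 + (-292)²) = 1/(294 + 85264) = 1/85558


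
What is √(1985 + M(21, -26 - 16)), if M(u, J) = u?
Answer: √2006 ≈ 44.788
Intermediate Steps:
√(1985 + M(21, -26 - 16)) = √(1985 + 21) = √2006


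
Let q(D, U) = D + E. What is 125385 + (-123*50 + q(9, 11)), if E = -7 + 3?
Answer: 119240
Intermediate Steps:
E = -4
q(D, U) = -4 + D (q(D, U) = D - 4 = -4 + D)
125385 + (-123*50 + q(9, 11)) = 125385 + (-123*50 + (-4 + 9)) = 125385 + (-6150 + 5) = 125385 - 6145 = 119240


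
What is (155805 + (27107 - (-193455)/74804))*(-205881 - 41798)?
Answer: -3388928029936337/74804 ≈ -4.5304e+10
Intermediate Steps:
(155805 + (27107 - (-193455)/74804))*(-205881 - 41798) = (155805 + (27107 - (-193455)/74804))*(-247679) = (155805 + (27107 - 1*(-193455/74804)))*(-247679) = (155805 + (27107 + 193455/74804))*(-247679) = (155805 + 2027905483/74804)*(-247679) = (13682742703/74804)*(-247679) = -3388928029936337/74804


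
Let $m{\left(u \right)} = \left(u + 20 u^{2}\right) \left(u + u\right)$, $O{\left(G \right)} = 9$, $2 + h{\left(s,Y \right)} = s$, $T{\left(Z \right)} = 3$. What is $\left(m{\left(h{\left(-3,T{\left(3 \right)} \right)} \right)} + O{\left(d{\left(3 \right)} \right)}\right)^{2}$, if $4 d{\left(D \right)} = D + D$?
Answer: $24413481$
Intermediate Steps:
$d{\left(D \right)} = \frac{D}{2}$ ($d{\left(D \right)} = \frac{D + D}{4} = \frac{2 D}{4} = \frac{D}{2}$)
$h{\left(s,Y \right)} = -2 + s$
$m{\left(u \right)} = 2 u \left(u + 20 u^{2}\right)$ ($m{\left(u \right)} = \left(u + 20 u^{2}\right) 2 u = 2 u \left(u + 20 u^{2}\right)$)
$\left(m{\left(h{\left(-3,T{\left(3 \right)} \right)} \right)} + O{\left(d{\left(3 \right)} \right)}\right)^{2} = \left(\left(-2 - 3\right)^{2} \left(2 + 40 \left(-2 - 3\right)\right) + 9\right)^{2} = \left(\left(-5\right)^{2} \left(2 + 40 \left(-5\right)\right) + 9\right)^{2} = \left(25 \left(2 - 200\right) + 9\right)^{2} = \left(25 \left(-198\right) + 9\right)^{2} = \left(-4950 + 9\right)^{2} = \left(-4941\right)^{2} = 24413481$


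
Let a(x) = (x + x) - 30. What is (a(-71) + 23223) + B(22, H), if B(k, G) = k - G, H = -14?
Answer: 23087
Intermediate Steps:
a(x) = -30 + 2*x (a(x) = 2*x - 30 = -30 + 2*x)
(a(-71) + 23223) + B(22, H) = ((-30 + 2*(-71)) + 23223) + (22 - 1*(-14)) = ((-30 - 142) + 23223) + (22 + 14) = (-172 + 23223) + 36 = 23051 + 36 = 23087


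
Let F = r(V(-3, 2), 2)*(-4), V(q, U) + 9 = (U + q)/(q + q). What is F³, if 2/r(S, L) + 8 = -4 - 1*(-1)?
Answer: 512/1331 ≈ 0.38467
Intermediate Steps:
V(q, U) = -9 + (U + q)/(2*q) (V(q, U) = -9 + (U + q)/(q + q) = -9 + (U + q)/((2*q)) = -9 + (U + q)*(1/(2*q)) = -9 + (U + q)/(2*q))
r(S, L) = -2/11 (r(S, L) = 2/(-8 + (-4 - 1*(-1))) = 2/(-8 + (-4 + 1)) = 2/(-8 - 3) = 2/(-11) = 2*(-1/11) = -2/11)
F = 8/11 (F = -2/11*(-4) = 8/11 ≈ 0.72727)
F³ = (8/11)³ = 512/1331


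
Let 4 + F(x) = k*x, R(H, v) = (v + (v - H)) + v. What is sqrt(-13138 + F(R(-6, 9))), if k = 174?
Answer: 10*I*sqrt(74) ≈ 86.023*I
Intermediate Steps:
R(H, v) = -H + 3*v (R(H, v) = (-H + 2*v) + v = -H + 3*v)
F(x) = -4 + 174*x
sqrt(-13138 + F(R(-6, 9))) = sqrt(-13138 + (-4 + 174*(-1*(-6) + 3*9))) = sqrt(-13138 + (-4 + 174*(6 + 27))) = sqrt(-13138 + (-4 + 174*33)) = sqrt(-13138 + (-4 + 5742)) = sqrt(-13138 + 5738) = sqrt(-7400) = 10*I*sqrt(74)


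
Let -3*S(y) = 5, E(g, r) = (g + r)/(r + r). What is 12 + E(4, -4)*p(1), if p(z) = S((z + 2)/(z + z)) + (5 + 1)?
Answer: 12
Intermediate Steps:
E(g, r) = (g + r)/(2*r) (E(g, r) = (g + r)/((2*r)) = (g + r)*(1/(2*r)) = (g + r)/(2*r))
S(y) = -5/3 (S(y) = -⅓*5 = -5/3)
p(z) = 13/3 (p(z) = -5/3 + (5 + 1) = -5/3 + 6 = 13/3)
12 + E(4, -4)*p(1) = 12 + ((½)*(4 - 4)/(-4))*(13/3) = 12 + ((½)*(-¼)*0)*(13/3) = 12 + 0*(13/3) = 12 + 0 = 12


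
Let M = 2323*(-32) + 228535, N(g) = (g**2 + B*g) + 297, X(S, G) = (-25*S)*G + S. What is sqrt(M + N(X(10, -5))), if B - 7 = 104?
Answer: 2*sqrt(470489) ≈ 1371.8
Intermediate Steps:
B = 111 (B = 7 + 104 = 111)
X(S, G) = S - 25*G*S (X(S, G) = -25*G*S + S = S - 25*G*S)
N(g) = 297 + g**2 + 111*g (N(g) = (g**2 + 111*g) + 297 = 297 + g**2 + 111*g)
M = 154199 (M = -74336 + 228535 = 154199)
sqrt(M + N(X(10, -5))) = sqrt(154199 + (297 + (10*(1 - 25*(-5)))**2 + 111*(10*(1 - 25*(-5))))) = sqrt(154199 + (297 + (10*(1 + 125))**2 + 111*(10*(1 + 125)))) = sqrt(154199 + (297 + (10*126)**2 + 111*(10*126))) = sqrt(154199 + (297 + 1260**2 + 111*1260)) = sqrt(154199 + (297 + 1587600 + 139860)) = sqrt(154199 + 1727757) = sqrt(1881956) = 2*sqrt(470489)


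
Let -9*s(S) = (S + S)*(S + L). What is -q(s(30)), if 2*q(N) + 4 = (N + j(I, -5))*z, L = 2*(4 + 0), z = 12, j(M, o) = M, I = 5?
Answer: 1492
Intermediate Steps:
L = 8 (L = 2*4 = 8)
s(S) = -2*S*(8 + S)/9 (s(S) = -(S + S)*(S + 8)/9 = -2*S*(8 + S)/9)
q(N) = 28 + 6*N (q(N) = -2 + ((N + 5)*12)/2 = -2 + ((5 + N)*12)/2 = -2 + (60 + 12*N)/2 = -2 + (30 + 6*N) = 28 + 6*N)
-q(s(30)) = -(28 + 6*(-2/9*30*(8 + 30))) = -(28 + 6*(-2/9*30*38)) = -(28 + 6*(-760/3)) = -(28 - 1520) = -1*(-1492) = 1492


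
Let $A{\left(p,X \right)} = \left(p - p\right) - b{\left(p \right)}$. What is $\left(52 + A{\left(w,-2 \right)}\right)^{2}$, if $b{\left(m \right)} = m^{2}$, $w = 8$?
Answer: $144$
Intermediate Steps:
$A{\left(p,X \right)} = - p^{2}$ ($A{\left(p,X \right)} = \left(p - p\right) - p^{2} = 0 - p^{2} = - p^{2}$)
$\left(52 + A{\left(w,-2 \right)}\right)^{2} = \left(52 - 8^{2}\right)^{2} = \left(52 - 64\right)^{2} = \left(-12\right)^{2} = 144$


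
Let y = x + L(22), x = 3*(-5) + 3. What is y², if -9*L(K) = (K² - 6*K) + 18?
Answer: 228484/81 ≈ 2820.8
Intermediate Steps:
x = -12 (x = -15 + 3 = -12)
L(K) = -2 - K²/9 + 2*K/3 (L(K) = -((K² - 6*K) + 18)/9 = -(18 + K² - 6*K)/9 = -2 - K²/9 + 2*K/3)
y = -478/9 (y = -12 + (-2 - ⅑*22² + (⅔)*22) = -12 + (-2 - ⅑*484 + 44/3) = -12 + (-2 - 484/9 + 44/3) = -12 - 370/9 = -478/9 ≈ -53.111)
y² = (-478/9)² = 228484/81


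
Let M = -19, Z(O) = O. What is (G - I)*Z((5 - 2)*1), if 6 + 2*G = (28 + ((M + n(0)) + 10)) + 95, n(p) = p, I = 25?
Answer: 87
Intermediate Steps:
G = 54 (G = -3 + ((28 + ((-19 + 0) + 10)) + 95)/2 = -3 + ((28 + (-19 + 10)) + 95)/2 = -3 + ((28 - 9) + 95)/2 = -3 + (19 + 95)/2 = -3 + (½)*114 = -3 + 57 = 54)
(G - I)*Z((5 - 2)*1) = (54 - 1*25)*((5 - 2)*1) = (54 - 25)*(3*1) = 29*3 = 87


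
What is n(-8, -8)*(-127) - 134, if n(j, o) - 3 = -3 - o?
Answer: -1150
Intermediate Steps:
n(j, o) = -o (n(j, o) = 3 + (-3 - o) = -o)
n(-8, -8)*(-127) - 134 = -1*(-8)*(-127) - 134 = 8*(-127) - 134 = -1016 - 134 = -1150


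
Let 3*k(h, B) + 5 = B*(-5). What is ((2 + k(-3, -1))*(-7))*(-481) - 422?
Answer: 6312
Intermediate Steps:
k(h, B) = -5/3 - 5*B/3 (k(h, B) = -5/3 + (B*(-5))/3 = -5/3 + (-5*B)/3 = -5/3 - 5*B/3)
((2 + k(-3, -1))*(-7))*(-481) - 422 = ((2 + (-5/3 - 5/3*(-1)))*(-7))*(-481) - 422 = ((2 + (-5/3 + 5/3))*(-7))*(-481) - 422 = ((2 + 0)*(-7))*(-481) - 422 = (2*(-7))*(-481) - 422 = -14*(-481) - 422 = 6734 - 422 = 6312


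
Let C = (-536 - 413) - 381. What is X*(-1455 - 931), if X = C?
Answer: 3173380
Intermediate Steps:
C = -1330 (C = -949 - 381 = -1330)
X = -1330
X*(-1455 - 931) = -1330*(-1455 - 931) = -1330*(-2386) = 3173380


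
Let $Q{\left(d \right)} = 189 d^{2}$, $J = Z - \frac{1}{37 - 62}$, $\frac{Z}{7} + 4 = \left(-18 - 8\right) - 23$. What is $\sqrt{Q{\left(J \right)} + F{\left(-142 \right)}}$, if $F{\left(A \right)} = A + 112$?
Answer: $\frac{\sqrt{16255318614}}{25} \approx 5099.9$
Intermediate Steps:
$Z = -371$ ($Z = -28 + 7 \left(\left(-18 - 8\right) - 23\right) = -28 + 7 \left(-26 - 23\right) = -28 + 7 \left(-49\right) = -28 - 343 = -371$)
$F{\left(A \right)} = 112 + A$
$J = - \frac{9274}{25}$ ($J = -371 - \frac{1}{37 - 62} = -371 - \frac{1}{-25} = -371 - - \frac{1}{25} = -371 + \frac{1}{25} = - \frac{9274}{25} \approx -370.96$)
$\sqrt{Q{\left(J \right)} + F{\left(-142 \right)}} = \sqrt{189 \left(- \frac{9274}{25}\right)^{2} + \left(112 - 142\right)} = \sqrt{189 \cdot \frac{86007076}{625} - 30} = \sqrt{\frac{16255337364}{625} - 30} = \sqrt{\frac{16255318614}{625}} = \frac{\sqrt{16255318614}}{25}$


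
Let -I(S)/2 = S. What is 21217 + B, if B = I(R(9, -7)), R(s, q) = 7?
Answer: 21203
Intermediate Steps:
I(S) = -2*S
B = -14 (B = -2*7 = -14)
21217 + B = 21217 - 14 = 21203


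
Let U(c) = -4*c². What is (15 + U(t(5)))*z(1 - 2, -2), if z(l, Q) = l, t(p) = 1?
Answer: -11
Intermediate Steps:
(15 + U(t(5)))*z(1 - 2, -2) = (15 - 4*1²)*(1 - 2) = (15 - 4*1)*(-1) = (15 - 4)*(-1) = 11*(-1) = -11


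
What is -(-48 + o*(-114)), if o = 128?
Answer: 14640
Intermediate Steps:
-(-48 + o*(-114)) = -(-48 + 128*(-114)) = -(-48 - 14592) = -1*(-14640) = 14640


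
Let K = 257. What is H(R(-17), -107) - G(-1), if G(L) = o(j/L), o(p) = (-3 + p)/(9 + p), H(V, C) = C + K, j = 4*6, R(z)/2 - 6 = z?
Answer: 741/5 ≈ 148.20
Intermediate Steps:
R(z) = 12 + 2*z
j = 24
H(V, C) = 257 + C (H(V, C) = C + 257 = 257 + C)
o(p) = (-3 + p)/(9 + p)
G(L) = (-3 + 24/L)/(9 + 24/L)
H(R(-17), -107) - G(-1) = (257 - 107) - (8 - 1*(-1))/(8 + 3*(-1)) = 150 - (8 + 1)/(8 - 3) = 150 - 9/5 = 741/5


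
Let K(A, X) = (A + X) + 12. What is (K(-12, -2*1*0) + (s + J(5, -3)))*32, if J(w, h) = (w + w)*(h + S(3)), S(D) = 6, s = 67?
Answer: 3104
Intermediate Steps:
J(w, h) = 2*w*(6 + h) (J(w, h) = (w + w)*(h + 6) = (2*w)*(6 + h) = 2*w*(6 + h))
K(A, X) = 12 + A + X
(K(-12, -2*1*0) + (s + J(5, -3)))*32 = ((12 - 12 - 2*1*0) + (67 + 2*5*(6 - 3)))*32 = ((12 - 12 - 2*0) + (67 + 2*5*3))*32 = ((12 - 12 + 0) + (67 + 30))*32 = (0 + 97)*32 = 97*32 = 3104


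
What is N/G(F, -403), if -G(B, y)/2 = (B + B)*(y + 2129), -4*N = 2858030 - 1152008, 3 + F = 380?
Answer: 853011/5205616 ≈ 0.16386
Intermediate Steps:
F = 377 (F = -3 + 380 = 377)
N = -853011/2 (N = -(2858030 - 1152008)/4 = -1/4*1706022 = -853011/2 ≈ -4.2651e+5)
G(B, y) = -4*B*(2129 + y) (G(B, y) = -2*(B + B)*(y + 2129) = -2*2*B*(2129 + y) = -4*B*(2129 + y))
N/G(F, -403) = -853011*(-1/(1508*(2129 - 403)))/2 = -853011/(2*((-4*377*1726))) = -853011/2/(-2602808) = -853011/2*(-1/2602808) = 853011/5205616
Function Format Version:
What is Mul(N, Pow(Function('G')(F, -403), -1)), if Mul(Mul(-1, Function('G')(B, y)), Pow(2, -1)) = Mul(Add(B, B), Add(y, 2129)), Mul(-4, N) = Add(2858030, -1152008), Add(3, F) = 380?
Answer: Rational(853011, 5205616) ≈ 0.16386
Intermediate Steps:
F = 377 (F = Add(-3, 380) = 377)
N = Rational(-853011, 2) (N = Mul(Rational(-1, 4), Add(2858030, -1152008)) = Mul(Rational(-1, 4), 1706022) = Rational(-853011, 2) ≈ -4.2651e+5)
Function('G')(B, y) = Mul(-4, B, Add(2129, y)) (Function('G')(B, y) = Mul(-2, Mul(Add(B, B), Add(y, 2129))) = Mul(-2, Mul(Mul(2, B), Add(2129, y))) = Mul(-2, Mul(2, B, Add(2129, y))) = Mul(-4, B, Add(2129, y)))
Mul(N, Pow(Function('G')(F, -403), -1)) = Mul(Rational(-853011, 2), Pow(Mul(-4, 377, Add(2129, -403)), -1)) = Mul(Rational(-853011, 2), Pow(Mul(-4, 377, 1726), -1)) = Mul(Rational(-853011, 2), Pow(-2602808, -1)) = Mul(Rational(-853011, 2), Rational(-1, 2602808)) = Rational(853011, 5205616)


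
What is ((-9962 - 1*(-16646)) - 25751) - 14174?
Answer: -33241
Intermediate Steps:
((-9962 - 1*(-16646)) - 25751) - 14174 = ((-9962 + 16646) - 25751) - 14174 = (6684 - 25751) - 14174 = -19067 - 14174 = -33241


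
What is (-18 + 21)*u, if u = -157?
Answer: -471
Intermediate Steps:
(-18 + 21)*u = (-18 + 21)*(-157) = 3*(-157) = -471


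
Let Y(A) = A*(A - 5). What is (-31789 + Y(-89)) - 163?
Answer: -23586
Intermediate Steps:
Y(A) = A*(-5 + A)
(-31789 + Y(-89)) - 163 = (-31789 - 89*(-5 - 89)) - 163 = (-31789 - 89*(-94)) - 163 = (-31789 + 8366) - 163 = -23423 - 163 = -23586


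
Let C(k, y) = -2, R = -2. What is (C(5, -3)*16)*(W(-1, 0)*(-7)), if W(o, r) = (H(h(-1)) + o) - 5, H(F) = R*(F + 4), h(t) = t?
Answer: -2688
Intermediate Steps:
H(F) = -8 - 2*F (H(F) = -2*(F + 4) = -2*(4 + F) = -8 - 2*F)
W(o, r) = -11 + o (W(o, r) = ((-8 - 2*(-1)) + o) - 5 = ((-8 + 2) + o) - 5 = (-6 + o) - 5 = -11 + o)
(C(5, -3)*16)*(W(-1, 0)*(-7)) = (-2*16)*((-11 - 1)*(-7)) = -(-384)*(-7) = -32*84 = -2688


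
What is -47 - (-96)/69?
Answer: -1049/23 ≈ -45.609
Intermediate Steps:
-47 - (-96)/69 = -47 - 4*(-8/23) = -47 + 32/23 = -1049/23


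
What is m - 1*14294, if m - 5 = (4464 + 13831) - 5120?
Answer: -1114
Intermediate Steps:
m = 13180 (m = 5 + ((4464 + 13831) - 5120) = 5 + (18295 - 5120) = 5 + 13175 = 13180)
m - 1*14294 = 13180 - 1*14294 = 13180 - 14294 = -1114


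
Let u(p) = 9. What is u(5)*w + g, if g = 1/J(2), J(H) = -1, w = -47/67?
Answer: -490/67 ≈ -7.3134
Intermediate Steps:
w = -47/67 (w = -47*1/67 = -47/67 ≈ -0.70149)
g = -1 (g = 1/(-1) = -1)
u(5)*w + g = 9*(-47/67) - 1 = -423/67 - 1 = -490/67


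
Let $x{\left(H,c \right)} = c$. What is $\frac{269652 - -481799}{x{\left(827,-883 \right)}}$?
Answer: $- \frac{751451}{883} \approx -851.02$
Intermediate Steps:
$\frac{269652 - -481799}{x{\left(827,-883 \right)}} = \frac{269652 - -481799}{-883} = \left(269652 + 481799\right) \left(- \frac{1}{883}\right) = 751451 \left(- \frac{1}{883}\right) = - \frac{751451}{883}$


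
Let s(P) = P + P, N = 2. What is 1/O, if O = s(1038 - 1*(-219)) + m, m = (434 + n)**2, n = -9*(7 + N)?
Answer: 1/127123 ≈ 7.8664e-6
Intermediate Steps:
s(P) = 2*P
n = -81 (n = -9*(7 + 2) = -9*9 = -81)
m = 124609 (m = (434 - 81)**2 = 353**2 = 124609)
O = 127123 (O = 2*(1038 - 1*(-219)) + 124609 = 2*(1038 + 219) + 124609 = 2*1257 + 124609 = 2514 + 124609 = 127123)
1/O = 1/127123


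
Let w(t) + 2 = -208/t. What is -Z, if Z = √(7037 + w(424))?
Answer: -√19759937/53 ≈ -83.872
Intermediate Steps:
w(t) = -2 - 208/t
Z = √19759937/53 (Z = √(7037 + (-2 - 208/424)) = √(7037 + (-2 - 208*1/424)) = √(7037 + (-2 - 26/53)) = √(7037 - 132/53) = √(372829/53) = √19759937/53 ≈ 83.872)
-Z = -√19759937/53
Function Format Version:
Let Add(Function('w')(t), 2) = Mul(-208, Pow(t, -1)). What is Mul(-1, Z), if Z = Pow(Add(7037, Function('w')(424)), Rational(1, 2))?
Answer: Mul(Rational(-1, 53), Pow(19759937, Rational(1, 2))) ≈ -83.872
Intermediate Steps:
Function('w')(t) = Add(-2, Mul(-208, Pow(t, -1)))
Z = Mul(Rational(1, 53), Pow(19759937, Rational(1, 2))) (Z = Pow(Add(7037, Add(-2, Mul(-208, Pow(424, -1)))), Rational(1, 2)) = Pow(Add(7037, Add(-2, Mul(-208, Rational(1, 424)))), Rational(1, 2)) = Pow(Add(7037, Add(-2, Rational(-26, 53))), Rational(1, 2)) = Pow(Add(7037, Rational(-132, 53)), Rational(1, 2)) = Pow(Rational(372829, 53), Rational(1, 2)) = Mul(Rational(1, 53), Pow(19759937, Rational(1, 2))) ≈ 83.872)
Mul(-1, Z) = Mul(-1, Mul(Rational(1, 53), Pow(19759937, Rational(1, 2)))) = Mul(Rational(-1, 53), Pow(19759937, Rational(1, 2)))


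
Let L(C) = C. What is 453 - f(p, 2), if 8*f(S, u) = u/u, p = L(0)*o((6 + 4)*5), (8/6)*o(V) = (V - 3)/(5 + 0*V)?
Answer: 3623/8 ≈ 452.88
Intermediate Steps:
o(V) = -9/20 + 3*V/20 (o(V) = 3*((V - 3)/(5 + 0*V))/4 = 3*((-3 + V)/(5 + 0))/4 = 3*((-3 + V)/5)/4 = 3*((-3 + V)*(⅕))/4 = 3*(-⅗ + V/5)/4 = -9/20 + 3*V/20)
p = 0 (p = 0*(-9/20 + 3*((6 + 4)*5)/20) = 0*(-9/20 + 3*(10*5)/20) = 0*(-9/20 + (3/20)*50) = 0*(-9/20 + 15/2) = 0*(141/20) = 0)
f(S, u) = ⅛ (f(S, u) = (u/u)/8 = (⅛)*1 = ⅛)
453 - f(p, 2) = 453 - 1*⅛ = 453 - ⅛ = 3623/8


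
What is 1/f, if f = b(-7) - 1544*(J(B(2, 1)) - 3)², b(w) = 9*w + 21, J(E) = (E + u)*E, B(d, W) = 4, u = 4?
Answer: -1/1298546 ≈ -7.7009e-7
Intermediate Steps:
J(E) = E*(4 + E) (J(E) = (E + 4)*E = (4 + E)*E = E*(4 + E))
b(w) = 21 + 9*w
f = -1298546 (f = (21 + 9*(-7)) - 1544*(4*(4 + 4) - 3)² = (21 - 63) - 1544*(4*8 - 3)² = -42 - 1544*(32 - 3)² = -42 - 1544*29² = -42 - 1544*841 = -42 - 1298504 = -1298546)
1/f = 1/(-1298546) = -1/1298546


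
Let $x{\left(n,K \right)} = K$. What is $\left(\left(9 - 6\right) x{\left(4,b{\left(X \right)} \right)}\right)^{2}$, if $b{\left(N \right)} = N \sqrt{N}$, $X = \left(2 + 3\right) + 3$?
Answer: $4608$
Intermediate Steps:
$X = 8$ ($X = 5 + 3 = 8$)
$b{\left(N \right)} = N^{\frac{3}{2}}$
$\left(\left(9 - 6\right) x{\left(4,b{\left(X \right)} \right)}\right)^{2} = \left(\left(9 - 6\right) 8^{\frac{3}{2}}\right)^{2} = \left(3 \cdot 16 \sqrt{2}\right)^{2} = \left(48 \sqrt{2}\right)^{2} = 4608$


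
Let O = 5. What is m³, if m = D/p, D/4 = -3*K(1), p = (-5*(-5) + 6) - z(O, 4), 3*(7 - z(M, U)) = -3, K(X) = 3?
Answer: -46656/12167 ≈ -3.8346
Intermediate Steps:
z(M, U) = 8 (z(M, U) = 7 - ⅓*(-3) = 7 + 1 = 8)
p = 23 (p = (-5*(-5) + 6) - 1*8 = (25 + 6) - 8 = 31 - 8 = 23)
D = -36 (D = 4*(-3*3) = 4*(-9) = -36)
m = -36/23 ≈ -1.5652
m³ = (-36/23)³ = -46656/12167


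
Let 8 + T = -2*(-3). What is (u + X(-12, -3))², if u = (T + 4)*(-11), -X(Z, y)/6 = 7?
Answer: 4096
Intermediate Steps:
X(Z, y) = -42 (X(Z, y) = -6*7 = -42)
T = -2 (T = -8 - 2*(-3) = -8 + 6 = -2)
u = -22 (u = (-2 + 4)*(-11) = 2*(-11) = -22)
(u + X(-12, -3))² = (-22 - 42)² = (-64)² = 4096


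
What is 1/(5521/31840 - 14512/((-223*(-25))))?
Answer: -35501600/86256501 ≈ -0.41158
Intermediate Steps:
1/(5521/31840 - 14512/((-223*(-25)))) = 1/(5521*(1/31840) - 14512/5575) = 1/(5521/31840 - 14512*1/5575) = 1/(5521/31840 - 14512/5575) = 1/(-86256501/35501600) = -35501600/86256501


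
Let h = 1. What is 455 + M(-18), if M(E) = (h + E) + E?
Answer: 420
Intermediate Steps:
M(E) = 1 + 2*E (M(E) = (1 + E) + E = 1 + 2*E)
455 + M(-18) = 455 + (1 + 2*(-18)) = 455 + (1 - 36) = 455 - 35 = 420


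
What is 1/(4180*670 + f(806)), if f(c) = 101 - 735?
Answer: 1/2799966 ≈ 3.5715e-7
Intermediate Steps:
f(c) = -634
1/(4180*670 + f(806)) = 1/(4180*670 - 634) = 1/(2800600 - 634) = 1/2799966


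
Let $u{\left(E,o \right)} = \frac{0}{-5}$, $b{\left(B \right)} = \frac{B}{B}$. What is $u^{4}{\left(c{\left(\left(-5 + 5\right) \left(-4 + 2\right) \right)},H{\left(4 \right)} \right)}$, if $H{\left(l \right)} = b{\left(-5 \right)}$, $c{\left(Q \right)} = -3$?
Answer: $0$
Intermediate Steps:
$b{\left(B \right)} = 1$
$H{\left(l \right)} = 1$
$u{\left(E,o \right)} = 0$ ($u{\left(E,o \right)} = 0 \left(- \frac{1}{5}\right) = 0$)
$u^{4}{\left(c{\left(\left(-5 + 5\right) \left(-4 + 2\right) \right)},H{\left(4 \right)} \right)} = 0^{4} = 0$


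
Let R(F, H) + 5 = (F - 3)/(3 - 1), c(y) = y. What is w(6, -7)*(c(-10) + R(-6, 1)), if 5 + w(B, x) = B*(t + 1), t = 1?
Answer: -273/2 ≈ -136.50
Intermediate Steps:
w(B, x) = -5 + 2*B (w(B, x) = -5 + B*(1 + 1) = -5 + B*2 = -5 + 2*B)
R(F, H) = -13/2 + F/2 (R(F, H) = -5 + (F - 3)/(3 - 1) = -5 + (-3 + F)/2 = -5 + (-3 + F)*(½) = -5 + (-3/2 + F/2) = -13/2 + F/2)
w(6, -7)*(c(-10) + R(-6, 1)) = (-5 + 2*6)*(-10 + (-13/2 + (½)*(-6))) = (-5 + 12)*(-10 + (-13/2 - 3)) = 7*(-10 - 19/2) = 7*(-39/2) = -273/2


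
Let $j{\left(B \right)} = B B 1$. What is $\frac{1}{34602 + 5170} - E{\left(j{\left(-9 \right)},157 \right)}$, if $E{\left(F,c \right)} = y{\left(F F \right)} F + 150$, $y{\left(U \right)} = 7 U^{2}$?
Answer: $- \frac{970734730341803}{39772} \approx -2.4408 \cdot 10^{10}$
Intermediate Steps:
$j{\left(B \right)} = B^{2}$ ($j{\left(B \right)} = B^{2} \cdot 1 = B^{2}$)
$E{\left(F,c \right)} = 150 + 7 F^{5}$ ($E{\left(F,c \right)} = 7 \left(F F\right)^{2} F + 150 = 7 \left(F^{2}\right)^{2} F + 150 = 7 F^{4} F + 150 = 7 F^{5} + 150 = 150 + 7 F^{5}$)
$\frac{1}{34602 + 5170} - E{\left(j{\left(-9 \right)},157 \right)} = \frac{1}{34602 + 5170} - \left(150 + 7 \left(\left(-9\right)^{2}\right)^{5}\right) = \frac{1}{39772} - \left(150 + 7 \cdot 81^{5}\right) = \frac{1}{39772} - \left(150 + 7 \cdot 3486784401\right) = \frac{1}{39772} - \left(150 + 24407490807\right) = \frac{1}{39772} - 24407490957 = - \frac{970734730341803}{39772}$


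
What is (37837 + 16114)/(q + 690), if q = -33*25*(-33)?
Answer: 53951/27915 ≈ 1.9327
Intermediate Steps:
q = 27225 (q = -825*(-33) = 27225)
(37837 + 16114)/(q + 690) = (37837 + 16114)/(27225 + 690) = 53951/27915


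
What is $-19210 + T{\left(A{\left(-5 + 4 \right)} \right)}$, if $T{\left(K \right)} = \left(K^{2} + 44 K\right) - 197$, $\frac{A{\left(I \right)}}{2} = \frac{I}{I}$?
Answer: $-19315$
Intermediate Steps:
$A{\left(I \right)} = 2$ ($A{\left(I \right)} = 2 \frac{I}{I} = 2 \cdot 1 = 2$)
$T{\left(K \right)} = -197 + K^{2} + 44 K$
$-19210 + T{\left(A{\left(-5 + 4 \right)} \right)} = -19210 + \left(-197 + 2^{2} + 44 \cdot 2\right) = -19210 + \left(-197 + 4 + 88\right) = -19210 - 105 = -19315$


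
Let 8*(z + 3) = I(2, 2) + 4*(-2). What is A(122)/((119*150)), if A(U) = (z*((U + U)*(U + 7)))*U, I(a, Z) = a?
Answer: -480009/595 ≈ -806.74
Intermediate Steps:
z = -15/4 (z = -3 + (2 + 4*(-2))/8 = -3 + (2 - 8)/8 = -3 + (⅛)*(-6) = -3 - ¾ = -15/4 ≈ -3.7500)
A(U) = -15*U²*(7 + U)/2 (A(U) = (-15*(U + U)*(U + 7)/4)*U = (-15*2*U*(7 + U)/4)*U = (-15*U*(7 + U)/2)*U = -15*U²*(7 + U)/2)
A(122)/((119*150)) = ((15/2)*122²*(-7 - 1*122))/((119*150)) = ((15/2)*14884*(-7 - 122))/17850 = ((15/2)*14884*(-129))*(1/17850) = -14400270*1/17850 = -480009/595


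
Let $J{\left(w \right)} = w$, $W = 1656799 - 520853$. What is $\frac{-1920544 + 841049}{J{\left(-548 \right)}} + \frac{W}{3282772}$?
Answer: $\frac{886089614637}{449739764} \approx 1970.2$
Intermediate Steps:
$W = 1135946$
$\frac{-1920544 + 841049}{J{\left(-548 \right)}} + \frac{W}{3282772} = \frac{-1920544 + 841049}{-548} + \frac{1135946}{3282772} = \left(-1079495\right) \left(- \frac{1}{548}\right) + 1135946 \cdot \frac{1}{3282772} = \frac{1079495}{548} + \frac{567973}{1641386} = \frac{886089614637}{449739764}$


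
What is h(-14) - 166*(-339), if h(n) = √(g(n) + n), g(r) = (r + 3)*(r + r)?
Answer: 56274 + 7*√6 ≈ 56291.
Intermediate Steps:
g(r) = 2*r*(3 + r) (g(r) = (3 + r)*(2*r) = 2*r*(3 + r))
h(n) = √(n + 2*n*(3 + n)) (h(n) = √(2*n*(3 + n) + n) = √(n + 2*n*(3 + n)))
h(-14) - 166*(-339) = √(-14*(7 + 2*(-14))) - 166*(-339) = √(-14*(7 - 28)) + 56274 = √(-14*(-21)) + 56274 = √294 + 56274 = 7*√6 + 56274 = 56274 + 7*√6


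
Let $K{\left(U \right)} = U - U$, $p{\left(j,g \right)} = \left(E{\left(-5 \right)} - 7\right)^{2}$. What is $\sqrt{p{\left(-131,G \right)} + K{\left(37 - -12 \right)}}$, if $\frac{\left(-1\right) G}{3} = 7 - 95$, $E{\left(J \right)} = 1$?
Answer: $6$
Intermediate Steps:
$G = 264$ ($G = - 3 \left(7 - 95\right) = \left(-3\right) \left(-88\right) = 264$)
$p{\left(j,g \right)} = 36$ ($p{\left(j,g \right)} = \left(1 - 7\right)^{2} = \left(-6\right)^{2} = 36$)
$K{\left(U \right)} = 0$
$\sqrt{p{\left(-131,G \right)} + K{\left(37 - -12 \right)}} = \sqrt{36 + 0} = \sqrt{36} = 6$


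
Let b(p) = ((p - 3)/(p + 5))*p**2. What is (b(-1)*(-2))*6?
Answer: 12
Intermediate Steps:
b(p) = p**2*(-3 + p)/(5 + p) (b(p) = ((-3 + p)/(5 + p))*p**2 = p**2*(-3 + p)/(5 + p))
(b(-1)*(-2))*6 = (((-1)**2*(-3 - 1)/(5 - 1))*(-2))*6 = ((1*(-4)/4)*(-2))*6 = ((1*(1/4)*(-4))*(-2))*6 = -1*(-2)*6 = 2*6 = 12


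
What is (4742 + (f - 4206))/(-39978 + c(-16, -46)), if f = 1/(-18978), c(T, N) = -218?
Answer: -10172207/762839688 ≈ -0.013335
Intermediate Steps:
f = -1/18978 ≈ -5.2693e-5
(4742 + (f - 4206))/(-39978 + c(-16, -46)) = (4742 + (-1/18978 - 4206))/(-39978 - 218) = (4742 - 79821469/18978)/(-40196) = (10172207/18978)*(-1/40196) = -10172207/762839688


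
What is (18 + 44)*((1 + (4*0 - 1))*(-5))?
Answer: 0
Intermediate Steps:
(18 + 44)*((1 + (4*0 - 1))*(-5)) = 62*((1 + (0 - 1))*(-5)) = 62*((1 - 1)*(-5)) = 62*(0*(-5)) = 62*0 = 0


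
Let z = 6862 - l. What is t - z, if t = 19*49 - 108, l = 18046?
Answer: 12007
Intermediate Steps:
t = 823 (t = 931 - 108 = 823)
z = -11184 (z = 6862 - 1*18046 = 6862 - 18046 = -11184)
t - z = 823 - 1*(-11184) = 823 + 11184 = 12007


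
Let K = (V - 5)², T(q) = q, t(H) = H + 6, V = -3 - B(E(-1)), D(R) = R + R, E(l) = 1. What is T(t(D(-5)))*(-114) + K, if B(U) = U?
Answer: 537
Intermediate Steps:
D(R) = 2*R
V = -4 (V = -3 - 1*1 = -3 - 1 = -4)
t(H) = 6 + H
K = 81 (K = (-4 - 5)² = (-9)² = 81)
T(t(D(-5)))*(-114) + K = (6 + 2*(-5))*(-114) + 81 = (6 - 10)*(-114) + 81 = -4*(-114) + 81 = 456 + 81 = 537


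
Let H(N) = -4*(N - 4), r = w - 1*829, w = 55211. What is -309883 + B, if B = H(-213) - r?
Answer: -363397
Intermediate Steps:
r = 54382 (r = 55211 - 1*829 = 55211 - 829 = 54382)
H(N) = 16 - 4*N (H(N) = -4*(-4 + N) = 16 - 4*N)
B = -53514 (B = (16 - 4*(-213)) - 1*54382 = (16 + 852) - 54382 = 868 - 54382 = -53514)
-309883 + B = -309883 - 53514 = -363397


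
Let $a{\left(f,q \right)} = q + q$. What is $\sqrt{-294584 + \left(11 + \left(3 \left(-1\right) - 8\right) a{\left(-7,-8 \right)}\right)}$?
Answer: $i \sqrt{294397} \approx 542.58 i$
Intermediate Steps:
$a{\left(f,q \right)} = 2 q$
$\sqrt{-294584 + \left(11 + \left(3 \left(-1\right) - 8\right) a{\left(-7,-8 \right)}\right)} = \sqrt{-294584 + \left(11 + \left(3 \left(-1\right) - 8\right) 2 \left(-8\right)\right)} = \sqrt{-294584 + \left(11 + \left(-3 - 8\right) \left(-16\right)\right)} = \sqrt{-294584 + \left(11 - -176\right)} = \sqrt{-294584 + \left(11 + 176\right)} = \sqrt{-294584 + 187} = \sqrt{-294397} = i \sqrt{294397}$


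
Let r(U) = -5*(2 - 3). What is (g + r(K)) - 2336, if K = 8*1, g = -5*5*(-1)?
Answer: -2306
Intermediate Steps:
g = 25 (g = -25*(-1) = 25)
K = 8
r(U) = 5 (r(U) = -5*(-1) = 5)
(g + r(K)) - 2336 = (25 + 5) - 2336 = 30 - 2336 = -2306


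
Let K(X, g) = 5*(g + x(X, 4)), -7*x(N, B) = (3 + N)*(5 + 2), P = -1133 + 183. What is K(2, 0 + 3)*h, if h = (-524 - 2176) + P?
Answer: 36500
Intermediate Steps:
P = -950
x(N, B) = -3 - N (x(N, B) = -(3 + N)*(5 + 2)/7 = -(3 + N)*7/7 = -(21 + 7*N)/7 = -3 - N)
h = -3650 (h = (-524 - 2176) - 950 = -2700 - 950 = -3650)
K(X, g) = -15 - 5*X + 5*g (K(X, g) = 5*(g + (-3 - X)) = 5*(-3 + g - X) = -15 - 5*X + 5*g)
K(2, 0 + 3)*h = (-15 - 5*2 + 5*(0 + 3))*(-3650) = (-15 - 10 + 5*3)*(-3650) = (-15 - 10 + 15)*(-3650) = -10*(-3650) = 36500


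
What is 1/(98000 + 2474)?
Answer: 1/100474 ≈ 9.9528e-6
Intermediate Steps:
1/(98000 + 2474) = 1/100474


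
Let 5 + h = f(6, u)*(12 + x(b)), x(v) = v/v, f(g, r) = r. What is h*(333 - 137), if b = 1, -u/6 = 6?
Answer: -92708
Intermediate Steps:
u = -36 (u = -6*6 = -36)
x(v) = 1
h = -473 (h = -5 - 36*(12 + 1) = -5 - 36*13 = -5 - 468 = -473)
h*(333 - 137) = -473*(333 - 137) = -473*196 = -92708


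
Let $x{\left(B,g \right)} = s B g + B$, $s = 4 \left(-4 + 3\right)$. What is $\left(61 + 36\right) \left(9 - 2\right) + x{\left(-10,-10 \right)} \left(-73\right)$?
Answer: $30609$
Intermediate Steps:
$s = -4$ ($s = 4 \left(-1\right) = -4$)
$x{\left(B,g \right)} = B - 4 B g$ ($x{\left(B,g \right)} = - 4 B g + B = B - 4 B g$)
$\left(61 + 36\right) \left(9 - 2\right) + x{\left(-10,-10 \right)} \left(-73\right) = \left(61 + 36\right) \left(9 - 2\right) + - 10 \left(1 - -40\right) \left(-73\right) = 97 \cdot 7 + - 10 \left(1 + 40\right) \left(-73\right) = 679 + \left(-10\right) 41 \left(-73\right) = 679 - -29930 = 679 + 29930 = 30609$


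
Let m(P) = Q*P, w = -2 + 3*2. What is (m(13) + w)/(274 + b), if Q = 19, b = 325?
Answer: 251/599 ≈ 0.41903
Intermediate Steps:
w = 4 (w = -2 + 6 = 4)
m(P) = 19*P
(m(13) + w)/(274 + b) = (19*13 + 4)/(274 + 325) = (247 + 4)/599 = 251*(1/599) = 251/599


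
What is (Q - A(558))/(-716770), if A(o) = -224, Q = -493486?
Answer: 246631/358385 ≈ 0.68817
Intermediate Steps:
(Q - A(558))/(-716770) = (-493486 - 1*(-224))/(-716770) = (-493486 + 224)*(-1/716770) = -493262*(-1/716770) = 246631/358385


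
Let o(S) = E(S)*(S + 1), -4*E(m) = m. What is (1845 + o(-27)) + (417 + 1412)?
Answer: 6997/2 ≈ 3498.5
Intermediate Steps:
E(m) = -m/4
o(S) = -S*(1 + S)/4 (o(S) = (-S/4)*(S + 1) = (-S/4)*(1 + S) = -S*(1 + S)/4)
(1845 + o(-27)) + (417 + 1412) = (1845 - ¼*(-27)*(1 - 27)) + (417 + 1412) = (1845 - ¼*(-27)*(-26)) + 1829 = (1845 - 351/2) + 1829 = 3339/2 + 1829 = 6997/2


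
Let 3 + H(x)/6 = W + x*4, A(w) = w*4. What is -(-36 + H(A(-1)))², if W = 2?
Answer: -19044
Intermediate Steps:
A(w) = 4*w
H(x) = -6 + 24*x (H(x) = -18 + 6*(2 + x*4) = -18 + 6*(2 + 4*x) = -18 + (12 + 24*x) = -6 + 24*x)
-(-36 + H(A(-1)))² = -(-36 + (-6 + 24*(4*(-1))))² = -(-36 + (-6 + 24*(-4)))² = -(-36 + (-6 - 96))² = -(-36 - 102)² = -1*(-138)² = -1*19044 = -19044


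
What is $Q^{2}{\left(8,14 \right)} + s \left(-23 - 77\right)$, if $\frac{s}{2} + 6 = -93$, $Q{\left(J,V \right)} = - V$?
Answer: $19996$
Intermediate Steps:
$s = -198$ ($s = -12 + 2 \left(-93\right) = -12 - 186 = -198$)
$Q^{2}{\left(8,14 \right)} + s \left(-23 - 77\right) = \left(\left(-1\right) 14\right)^{2} - 198 \left(-23 - 77\right) = \left(-14\right)^{2} - -19800 = 196 + 19800 = 19996$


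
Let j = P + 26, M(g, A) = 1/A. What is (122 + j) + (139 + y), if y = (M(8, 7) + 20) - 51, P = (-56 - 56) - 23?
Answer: 848/7 ≈ 121.14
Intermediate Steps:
P = -135 (P = -112 - 23 = -135)
y = -216/7 (y = (1/7 + 20) - 51 = (⅐ + 20) - 51 = 141/7 - 51 = -216/7 ≈ -30.857)
j = -109 (j = -135 + 26 = -109)
(122 + j) + (139 + y) = (122 - 109) + (139 - 216/7) = 13 + 757/7 = 848/7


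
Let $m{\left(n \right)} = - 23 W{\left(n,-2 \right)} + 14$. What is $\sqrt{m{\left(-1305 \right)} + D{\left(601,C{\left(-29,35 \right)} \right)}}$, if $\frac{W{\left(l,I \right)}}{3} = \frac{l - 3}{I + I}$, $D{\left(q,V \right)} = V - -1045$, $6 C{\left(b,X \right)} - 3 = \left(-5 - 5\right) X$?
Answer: $\frac{i \sqrt{776226}}{6} \approx 146.84 i$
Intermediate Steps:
$C{\left(b,X \right)} = \frac{1}{2} - \frac{5 X}{3}$ ($C{\left(b,X \right)} = \frac{1}{2} + \frac{\left(-5 - 5\right) X}{6} = \frac{1}{2} + \frac{\left(-10\right) X}{6} = \frac{1}{2} - \frac{5 X}{3}$)
$D{\left(q,V \right)} = 1045 + V$ ($D{\left(q,V \right)} = V + 1045 = 1045 + V$)
$W{\left(l,I \right)} = \frac{3 \left(-3 + l\right)}{2 I}$ ($W{\left(l,I \right)} = 3 \frac{l - 3}{I + I} = 3 \frac{-3 + l}{2 I} = \frac{3 \left(-3 + l\right)}{2 I}$)
$m{\left(n \right)} = - \frac{151}{4} + \frac{69 n}{4}$ ($m{\left(n \right)} = - 23 \frac{3 \left(-3 + n\right)}{2 \left(-2\right)} + 14 = - 23 \cdot \frac{3}{2} \left(- \frac{1}{2}\right) \left(-3 + n\right) + 14 = - 23 \left(\frac{9}{4} - \frac{3 n}{4}\right) + 14 = \left(- \frac{207}{4} + \frac{69 n}{4}\right) + 14 = - \frac{151}{4} + \frac{69 n}{4}$)
$\sqrt{m{\left(-1305 \right)} + D{\left(601,C{\left(-29,35 \right)} \right)}} = \sqrt{\left(- \frac{151}{4} + \frac{69}{4} \left(-1305\right)\right) + \left(1045 + \left(\frac{1}{2} - \frac{175}{3}\right)\right)} = \sqrt{\left(- \frac{151}{4} - \frac{90045}{4}\right) + \left(1045 + \left(\frac{1}{2} - \frac{175}{3}\right)\right)} = \sqrt{-22549 + \left(1045 - \frac{347}{6}\right)} = \sqrt{-22549 + \frac{5923}{6}} = \sqrt{- \frac{129371}{6}} = \frac{i \sqrt{776226}}{6}$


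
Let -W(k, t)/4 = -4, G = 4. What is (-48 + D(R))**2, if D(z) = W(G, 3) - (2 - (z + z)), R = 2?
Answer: 900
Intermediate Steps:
W(k, t) = 16 (W(k, t) = -4*(-4) = 16)
D(z) = 14 + 2*z (D(z) = 16 - (2 - (z + z)) = 16 - (2 - 2*z) = 16 + (-2 + 2*z) = 14 + 2*z)
(-48 + D(R))**2 = (-48 + (14 + 2*2))**2 = (-48 + (14 + 4))**2 = (-48 + 18)**2 = (-30)**2 = 900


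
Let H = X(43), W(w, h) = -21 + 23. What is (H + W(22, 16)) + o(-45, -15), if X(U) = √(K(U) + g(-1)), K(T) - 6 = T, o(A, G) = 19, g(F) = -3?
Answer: 21 + √46 ≈ 27.782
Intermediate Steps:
K(T) = 6 + T
X(U) = √(3 + U) (X(U) = √((6 + U) - 3) = √(3 + U))
W(w, h) = 2
H = √46 (H = √(3 + 43) = √46 ≈ 6.7823)
(H + W(22, 16)) + o(-45, -15) = (√46 + 2) + 19 = (2 + √46) + 19 = 21 + √46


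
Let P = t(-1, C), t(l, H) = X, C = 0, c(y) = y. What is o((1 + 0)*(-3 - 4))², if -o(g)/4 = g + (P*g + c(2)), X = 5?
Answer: 25600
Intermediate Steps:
t(l, H) = 5
P = 5
o(g) = -8 - 24*g (o(g) = -4*(g + (5*g + 2)) = -4*(g + (2 + 5*g)) = -4*(2 + 6*g) = -8 - 24*g)
o((1 + 0)*(-3 - 4))² = (-8 - 24*(1 + 0)*(-3 - 4))² = (-8 - 24*(-7))² = (-8 + 168)² = 160² = 25600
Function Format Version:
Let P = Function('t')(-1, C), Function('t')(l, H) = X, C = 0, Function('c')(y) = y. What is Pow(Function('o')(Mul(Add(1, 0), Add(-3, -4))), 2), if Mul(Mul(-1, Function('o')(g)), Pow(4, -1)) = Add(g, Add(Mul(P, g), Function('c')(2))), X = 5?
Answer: 25600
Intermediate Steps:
Function('t')(l, H) = 5
P = 5
Function('o')(g) = Add(-8, Mul(-24, g)) (Function('o')(g) = Mul(-4, Add(g, Add(Mul(5, g), 2))) = Mul(-4, Add(g, Add(2, Mul(5, g)))) = Mul(-4, Add(2, Mul(6, g))) = Add(-8, Mul(-24, g)))
Pow(Function('o')(Mul(Add(1, 0), Add(-3, -4))), 2) = Pow(Add(-8, Mul(-24, Mul(Add(1, 0), Add(-3, -4)))), 2) = Pow(Add(-8, Mul(-24, Mul(1, -7))), 2) = Pow(Add(-8, Mul(-24, -7)), 2) = Pow(Add(-8, 168), 2) = Pow(160, 2) = 25600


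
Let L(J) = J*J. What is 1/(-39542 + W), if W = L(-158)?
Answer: -1/14578 ≈ -6.8597e-5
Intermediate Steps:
L(J) = J**2
W = 24964 (W = (-158)**2 = 24964)
1/(-39542 + W) = 1/(-39542 + 24964) = 1/(-14578) = -1/14578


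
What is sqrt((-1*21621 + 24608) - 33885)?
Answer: I*sqrt(30898) ≈ 175.78*I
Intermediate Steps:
sqrt((-1*21621 + 24608) - 33885) = sqrt((-21621 + 24608) - 33885) = sqrt(2987 - 33885) = sqrt(-30898) = I*sqrt(30898)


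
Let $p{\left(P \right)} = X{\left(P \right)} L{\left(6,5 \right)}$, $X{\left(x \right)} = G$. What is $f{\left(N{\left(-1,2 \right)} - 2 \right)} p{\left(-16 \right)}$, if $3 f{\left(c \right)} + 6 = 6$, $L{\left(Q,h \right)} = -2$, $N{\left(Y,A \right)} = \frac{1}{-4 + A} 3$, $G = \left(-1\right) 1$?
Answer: $0$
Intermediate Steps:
$G = -1$
$N{\left(Y,A \right)} = \frac{3}{-4 + A}$
$X{\left(x \right)} = -1$
$f{\left(c \right)} = 0$ ($f{\left(c \right)} = -2 + \frac{1}{3} \cdot 6 = -2 + 2 = 0$)
$p{\left(P \right)} = 2$ ($p{\left(P \right)} = \left(-1\right) \left(-2\right) = 2$)
$f{\left(N{\left(-1,2 \right)} - 2 \right)} p{\left(-16 \right)} = 0 \cdot 2 = 0$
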